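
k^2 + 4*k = k*(k + 4)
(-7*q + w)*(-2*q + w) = 14*q^2 - 9*q*w + w^2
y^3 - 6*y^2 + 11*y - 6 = (y - 3)*(y - 2)*(y - 1)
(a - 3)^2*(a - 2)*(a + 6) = a^4 - 2*a^3 - 27*a^2 + 108*a - 108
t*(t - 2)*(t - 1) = t^3 - 3*t^2 + 2*t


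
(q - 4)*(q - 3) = q^2 - 7*q + 12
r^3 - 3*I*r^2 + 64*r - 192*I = (r - 8*I)*(r - 3*I)*(r + 8*I)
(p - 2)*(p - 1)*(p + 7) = p^3 + 4*p^2 - 19*p + 14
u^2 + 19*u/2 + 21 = (u + 7/2)*(u + 6)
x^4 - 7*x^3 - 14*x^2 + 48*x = x*(x - 8)*(x - 2)*(x + 3)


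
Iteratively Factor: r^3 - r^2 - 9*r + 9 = (r + 3)*(r^2 - 4*r + 3) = (r - 1)*(r + 3)*(r - 3)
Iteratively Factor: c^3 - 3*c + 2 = (c - 1)*(c^2 + c - 2) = (c - 1)*(c + 2)*(c - 1)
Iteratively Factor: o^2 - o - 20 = (o + 4)*(o - 5)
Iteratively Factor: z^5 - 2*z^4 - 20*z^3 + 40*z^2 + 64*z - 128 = (z + 4)*(z^4 - 6*z^3 + 4*z^2 + 24*z - 32) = (z + 2)*(z + 4)*(z^3 - 8*z^2 + 20*z - 16) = (z - 4)*(z + 2)*(z + 4)*(z^2 - 4*z + 4) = (z - 4)*(z - 2)*(z + 2)*(z + 4)*(z - 2)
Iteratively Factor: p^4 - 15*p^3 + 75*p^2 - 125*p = (p - 5)*(p^3 - 10*p^2 + 25*p) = p*(p - 5)*(p^2 - 10*p + 25) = p*(p - 5)^2*(p - 5)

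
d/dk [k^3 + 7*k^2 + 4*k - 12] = 3*k^2 + 14*k + 4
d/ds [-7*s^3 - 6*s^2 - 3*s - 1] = -21*s^2 - 12*s - 3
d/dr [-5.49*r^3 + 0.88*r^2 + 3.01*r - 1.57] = -16.47*r^2 + 1.76*r + 3.01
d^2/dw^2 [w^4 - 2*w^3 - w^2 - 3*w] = 12*w^2 - 12*w - 2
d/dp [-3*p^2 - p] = -6*p - 1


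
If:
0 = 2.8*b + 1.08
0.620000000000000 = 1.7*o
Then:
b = -0.39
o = 0.36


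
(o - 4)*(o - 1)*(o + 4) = o^3 - o^2 - 16*o + 16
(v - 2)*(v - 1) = v^2 - 3*v + 2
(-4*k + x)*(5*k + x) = -20*k^2 + k*x + x^2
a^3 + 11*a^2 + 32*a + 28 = (a + 2)^2*(a + 7)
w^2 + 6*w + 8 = (w + 2)*(w + 4)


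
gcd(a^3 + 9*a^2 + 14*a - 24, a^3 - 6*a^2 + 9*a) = 1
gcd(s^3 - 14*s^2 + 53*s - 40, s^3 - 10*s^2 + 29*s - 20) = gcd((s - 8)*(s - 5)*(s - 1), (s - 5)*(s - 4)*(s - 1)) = s^2 - 6*s + 5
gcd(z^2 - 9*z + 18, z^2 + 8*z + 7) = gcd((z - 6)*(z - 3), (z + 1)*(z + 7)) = 1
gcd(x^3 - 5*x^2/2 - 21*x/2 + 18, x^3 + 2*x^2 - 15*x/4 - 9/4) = x^2 + 3*x/2 - 9/2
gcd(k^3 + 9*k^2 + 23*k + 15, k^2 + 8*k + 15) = k^2 + 8*k + 15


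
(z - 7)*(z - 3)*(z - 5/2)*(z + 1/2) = z^4 - 12*z^3 + 159*z^2/4 - 59*z/2 - 105/4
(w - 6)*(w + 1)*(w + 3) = w^3 - 2*w^2 - 21*w - 18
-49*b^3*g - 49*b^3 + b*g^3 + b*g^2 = (-7*b + g)*(7*b + g)*(b*g + b)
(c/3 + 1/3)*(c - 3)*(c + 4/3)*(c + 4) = c^4/3 + 10*c^3/9 - 25*c^2/9 - 80*c/9 - 16/3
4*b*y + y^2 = y*(4*b + y)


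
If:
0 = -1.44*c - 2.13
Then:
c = -1.48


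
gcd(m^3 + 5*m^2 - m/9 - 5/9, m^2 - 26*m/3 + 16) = 1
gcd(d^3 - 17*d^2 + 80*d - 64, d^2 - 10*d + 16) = d - 8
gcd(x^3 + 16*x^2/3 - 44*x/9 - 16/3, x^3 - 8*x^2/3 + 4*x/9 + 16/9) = x^2 - 2*x/3 - 8/9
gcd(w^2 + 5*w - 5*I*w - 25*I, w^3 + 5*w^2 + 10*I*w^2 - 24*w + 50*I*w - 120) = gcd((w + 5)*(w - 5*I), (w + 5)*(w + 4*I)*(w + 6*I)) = w + 5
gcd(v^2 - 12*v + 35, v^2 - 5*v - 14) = v - 7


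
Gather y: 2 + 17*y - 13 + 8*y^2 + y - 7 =8*y^2 + 18*y - 18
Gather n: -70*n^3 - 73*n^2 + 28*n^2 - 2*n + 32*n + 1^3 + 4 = -70*n^3 - 45*n^2 + 30*n + 5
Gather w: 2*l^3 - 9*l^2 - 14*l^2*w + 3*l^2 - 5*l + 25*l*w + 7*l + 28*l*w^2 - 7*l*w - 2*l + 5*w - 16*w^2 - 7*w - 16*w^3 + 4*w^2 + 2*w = 2*l^3 - 6*l^2 - 16*w^3 + w^2*(28*l - 12) + w*(-14*l^2 + 18*l)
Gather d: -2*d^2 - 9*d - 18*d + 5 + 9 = -2*d^2 - 27*d + 14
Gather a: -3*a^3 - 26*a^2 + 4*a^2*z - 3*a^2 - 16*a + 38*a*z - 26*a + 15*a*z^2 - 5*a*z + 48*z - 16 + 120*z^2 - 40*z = -3*a^3 + a^2*(4*z - 29) + a*(15*z^2 + 33*z - 42) + 120*z^2 + 8*z - 16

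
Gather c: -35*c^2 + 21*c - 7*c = -35*c^2 + 14*c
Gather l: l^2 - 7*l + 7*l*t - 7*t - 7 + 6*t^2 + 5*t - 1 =l^2 + l*(7*t - 7) + 6*t^2 - 2*t - 8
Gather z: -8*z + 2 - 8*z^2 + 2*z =-8*z^2 - 6*z + 2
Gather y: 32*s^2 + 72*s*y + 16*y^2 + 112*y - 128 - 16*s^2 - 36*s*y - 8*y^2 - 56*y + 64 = 16*s^2 + 8*y^2 + y*(36*s + 56) - 64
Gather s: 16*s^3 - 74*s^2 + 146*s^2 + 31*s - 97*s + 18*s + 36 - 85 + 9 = 16*s^3 + 72*s^2 - 48*s - 40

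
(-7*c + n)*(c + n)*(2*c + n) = -14*c^3 - 19*c^2*n - 4*c*n^2 + n^3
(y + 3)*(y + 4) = y^2 + 7*y + 12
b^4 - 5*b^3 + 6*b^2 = b^2*(b - 3)*(b - 2)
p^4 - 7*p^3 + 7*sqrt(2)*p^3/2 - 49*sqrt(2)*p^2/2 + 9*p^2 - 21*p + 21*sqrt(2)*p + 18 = (p - 6)*(p - 1)*(p + sqrt(2)/2)*(p + 3*sqrt(2))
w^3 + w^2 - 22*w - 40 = (w - 5)*(w + 2)*(w + 4)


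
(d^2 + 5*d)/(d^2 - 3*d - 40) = d/(d - 8)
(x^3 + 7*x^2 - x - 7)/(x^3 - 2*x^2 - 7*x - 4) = (x^2 + 6*x - 7)/(x^2 - 3*x - 4)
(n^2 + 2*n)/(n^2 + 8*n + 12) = n/(n + 6)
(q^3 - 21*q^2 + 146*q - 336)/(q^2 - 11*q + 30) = (q^2 - 15*q + 56)/(q - 5)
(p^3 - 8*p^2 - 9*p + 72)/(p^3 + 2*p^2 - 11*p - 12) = (p^2 - 5*p - 24)/(p^2 + 5*p + 4)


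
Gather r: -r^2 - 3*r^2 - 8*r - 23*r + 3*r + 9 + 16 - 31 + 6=-4*r^2 - 28*r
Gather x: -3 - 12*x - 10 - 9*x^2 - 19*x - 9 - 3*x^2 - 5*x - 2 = -12*x^2 - 36*x - 24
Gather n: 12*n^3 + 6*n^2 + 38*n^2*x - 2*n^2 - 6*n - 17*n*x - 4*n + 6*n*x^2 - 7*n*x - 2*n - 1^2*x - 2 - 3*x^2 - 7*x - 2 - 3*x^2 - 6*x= 12*n^3 + n^2*(38*x + 4) + n*(6*x^2 - 24*x - 12) - 6*x^2 - 14*x - 4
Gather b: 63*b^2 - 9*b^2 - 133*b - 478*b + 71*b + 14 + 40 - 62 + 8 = 54*b^2 - 540*b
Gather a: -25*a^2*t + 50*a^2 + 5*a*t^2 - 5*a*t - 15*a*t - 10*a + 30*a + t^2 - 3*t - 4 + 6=a^2*(50 - 25*t) + a*(5*t^2 - 20*t + 20) + t^2 - 3*t + 2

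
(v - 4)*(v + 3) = v^2 - v - 12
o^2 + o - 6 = (o - 2)*(o + 3)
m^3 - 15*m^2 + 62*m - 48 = (m - 8)*(m - 6)*(m - 1)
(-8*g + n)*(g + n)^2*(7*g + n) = -56*g^4 - 113*g^3*n - 57*g^2*n^2 + g*n^3 + n^4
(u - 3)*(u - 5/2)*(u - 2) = u^3 - 15*u^2/2 + 37*u/2 - 15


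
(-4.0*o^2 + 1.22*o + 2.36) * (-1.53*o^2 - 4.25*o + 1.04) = 6.12*o^4 + 15.1334*o^3 - 12.9558*o^2 - 8.7612*o + 2.4544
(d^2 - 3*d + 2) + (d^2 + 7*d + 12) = 2*d^2 + 4*d + 14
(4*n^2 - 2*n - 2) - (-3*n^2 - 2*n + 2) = 7*n^2 - 4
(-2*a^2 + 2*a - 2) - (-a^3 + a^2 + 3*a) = a^3 - 3*a^2 - a - 2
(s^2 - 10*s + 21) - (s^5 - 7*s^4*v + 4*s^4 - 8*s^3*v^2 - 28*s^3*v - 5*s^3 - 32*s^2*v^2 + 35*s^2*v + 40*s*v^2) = -s^5 + 7*s^4*v - 4*s^4 + 8*s^3*v^2 + 28*s^3*v + 5*s^3 + 32*s^2*v^2 - 35*s^2*v + s^2 - 40*s*v^2 - 10*s + 21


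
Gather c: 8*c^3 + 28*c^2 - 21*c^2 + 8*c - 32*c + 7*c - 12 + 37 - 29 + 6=8*c^3 + 7*c^2 - 17*c + 2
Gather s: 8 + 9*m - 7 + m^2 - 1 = m^2 + 9*m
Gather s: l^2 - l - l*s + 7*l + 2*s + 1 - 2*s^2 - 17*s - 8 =l^2 + 6*l - 2*s^2 + s*(-l - 15) - 7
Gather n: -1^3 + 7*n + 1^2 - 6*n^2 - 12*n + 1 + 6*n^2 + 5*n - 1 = 0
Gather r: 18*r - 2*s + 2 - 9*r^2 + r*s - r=-9*r^2 + r*(s + 17) - 2*s + 2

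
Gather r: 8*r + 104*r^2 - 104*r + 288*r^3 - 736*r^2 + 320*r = 288*r^3 - 632*r^2 + 224*r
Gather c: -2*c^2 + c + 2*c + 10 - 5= -2*c^2 + 3*c + 5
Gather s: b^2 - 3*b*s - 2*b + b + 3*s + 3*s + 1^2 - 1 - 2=b^2 - b + s*(6 - 3*b) - 2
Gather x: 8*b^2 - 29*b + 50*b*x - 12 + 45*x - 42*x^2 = 8*b^2 - 29*b - 42*x^2 + x*(50*b + 45) - 12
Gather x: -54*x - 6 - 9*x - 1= -63*x - 7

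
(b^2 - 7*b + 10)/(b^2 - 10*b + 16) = (b - 5)/(b - 8)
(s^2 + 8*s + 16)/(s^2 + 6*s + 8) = (s + 4)/(s + 2)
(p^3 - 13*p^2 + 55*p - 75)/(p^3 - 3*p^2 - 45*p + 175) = (p - 3)/(p + 7)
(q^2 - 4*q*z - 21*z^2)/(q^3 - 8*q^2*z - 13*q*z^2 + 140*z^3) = (-q - 3*z)/(-q^2 + q*z + 20*z^2)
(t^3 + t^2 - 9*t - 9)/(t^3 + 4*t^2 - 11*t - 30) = (t^2 + 4*t + 3)/(t^2 + 7*t + 10)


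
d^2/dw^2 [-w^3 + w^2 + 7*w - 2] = 2 - 6*w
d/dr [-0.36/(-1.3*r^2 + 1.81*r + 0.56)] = (0.6516 - 0.936*r)/(-1.3*r^2 + 1.81*r + 0.56)^2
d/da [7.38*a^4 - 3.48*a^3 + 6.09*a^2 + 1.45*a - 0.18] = 29.52*a^3 - 10.44*a^2 + 12.18*a + 1.45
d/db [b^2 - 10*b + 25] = 2*b - 10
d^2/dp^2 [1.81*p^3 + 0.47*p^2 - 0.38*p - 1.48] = 10.86*p + 0.94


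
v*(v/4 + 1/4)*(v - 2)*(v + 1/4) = v^4/4 - 3*v^3/16 - 9*v^2/16 - v/8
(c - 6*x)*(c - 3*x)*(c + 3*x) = c^3 - 6*c^2*x - 9*c*x^2 + 54*x^3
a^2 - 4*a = a*(a - 4)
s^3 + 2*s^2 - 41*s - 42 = (s - 6)*(s + 1)*(s + 7)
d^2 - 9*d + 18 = (d - 6)*(d - 3)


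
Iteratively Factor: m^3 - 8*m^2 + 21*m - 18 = (m - 3)*(m^2 - 5*m + 6) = (m - 3)*(m - 2)*(m - 3)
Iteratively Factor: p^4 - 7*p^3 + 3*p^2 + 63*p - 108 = (p - 4)*(p^3 - 3*p^2 - 9*p + 27) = (p - 4)*(p - 3)*(p^2 - 9) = (p - 4)*(p - 3)*(p + 3)*(p - 3)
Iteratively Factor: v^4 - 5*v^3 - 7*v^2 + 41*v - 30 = (v - 2)*(v^3 - 3*v^2 - 13*v + 15) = (v - 2)*(v + 3)*(v^2 - 6*v + 5) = (v - 5)*(v - 2)*(v + 3)*(v - 1)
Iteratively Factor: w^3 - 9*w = (w - 3)*(w^2 + 3*w) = (w - 3)*(w + 3)*(w)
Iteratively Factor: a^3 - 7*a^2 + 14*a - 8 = (a - 1)*(a^2 - 6*a + 8) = (a - 4)*(a - 1)*(a - 2)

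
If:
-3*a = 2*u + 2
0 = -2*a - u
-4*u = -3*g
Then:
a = 2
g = -16/3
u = -4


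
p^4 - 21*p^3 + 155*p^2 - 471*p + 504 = (p - 8)*(p - 7)*(p - 3)^2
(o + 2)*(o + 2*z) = o^2 + 2*o*z + 2*o + 4*z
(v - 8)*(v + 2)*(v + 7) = v^3 + v^2 - 58*v - 112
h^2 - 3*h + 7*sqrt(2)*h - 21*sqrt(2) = (h - 3)*(h + 7*sqrt(2))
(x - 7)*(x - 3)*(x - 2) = x^3 - 12*x^2 + 41*x - 42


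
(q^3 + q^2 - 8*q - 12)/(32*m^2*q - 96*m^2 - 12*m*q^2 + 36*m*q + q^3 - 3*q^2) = (q^2 + 4*q + 4)/(32*m^2 - 12*m*q + q^2)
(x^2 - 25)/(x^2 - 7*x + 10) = (x + 5)/(x - 2)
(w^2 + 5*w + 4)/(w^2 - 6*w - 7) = (w + 4)/(w - 7)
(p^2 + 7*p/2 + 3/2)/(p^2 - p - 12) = (p + 1/2)/(p - 4)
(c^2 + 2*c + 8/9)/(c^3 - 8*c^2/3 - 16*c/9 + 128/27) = 3*(3*c + 2)/(9*c^2 - 36*c + 32)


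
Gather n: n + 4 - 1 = n + 3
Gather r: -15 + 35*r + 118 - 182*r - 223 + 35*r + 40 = -112*r - 80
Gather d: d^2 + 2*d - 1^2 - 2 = d^2 + 2*d - 3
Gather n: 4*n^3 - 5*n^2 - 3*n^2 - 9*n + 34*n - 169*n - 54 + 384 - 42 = 4*n^3 - 8*n^2 - 144*n + 288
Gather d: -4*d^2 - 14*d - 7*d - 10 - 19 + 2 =-4*d^2 - 21*d - 27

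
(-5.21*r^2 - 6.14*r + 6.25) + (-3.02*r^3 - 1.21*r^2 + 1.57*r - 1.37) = -3.02*r^3 - 6.42*r^2 - 4.57*r + 4.88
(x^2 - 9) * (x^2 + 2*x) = x^4 + 2*x^3 - 9*x^2 - 18*x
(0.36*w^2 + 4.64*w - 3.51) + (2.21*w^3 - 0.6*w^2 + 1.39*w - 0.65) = 2.21*w^3 - 0.24*w^2 + 6.03*w - 4.16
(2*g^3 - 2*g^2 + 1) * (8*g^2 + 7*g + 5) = 16*g^5 - 2*g^4 - 4*g^3 - 2*g^2 + 7*g + 5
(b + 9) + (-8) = b + 1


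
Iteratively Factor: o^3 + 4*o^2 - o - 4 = (o + 1)*(o^2 + 3*o - 4) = (o + 1)*(o + 4)*(o - 1)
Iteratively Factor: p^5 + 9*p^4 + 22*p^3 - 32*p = (p + 4)*(p^4 + 5*p^3 + 2*p^2 - 8*p) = (p + 2)*(p + 4)*(p^3 + 3*p^2 - 4*p) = (p + 2)*(p + 4)^2*(p^2 - p) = p*(p + 2)*(p + 4)^2*(p - 1)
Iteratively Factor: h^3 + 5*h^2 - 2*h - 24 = (h + 3)*(h^2 + 2*h - 8) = (h + 3)*(h + 4)*(h - 2)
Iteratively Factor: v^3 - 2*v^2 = (v)*(v^2 - 2*v) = v^2*(v - 2)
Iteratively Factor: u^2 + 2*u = (u + 2)*(u)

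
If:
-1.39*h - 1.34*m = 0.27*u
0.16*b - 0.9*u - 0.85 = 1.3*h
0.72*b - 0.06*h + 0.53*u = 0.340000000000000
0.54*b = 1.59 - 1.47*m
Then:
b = -0.33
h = -1.34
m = 1.20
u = 0.93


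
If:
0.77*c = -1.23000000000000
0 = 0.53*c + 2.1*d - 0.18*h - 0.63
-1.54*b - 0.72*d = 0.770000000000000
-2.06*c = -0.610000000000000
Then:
No Solution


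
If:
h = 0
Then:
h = 0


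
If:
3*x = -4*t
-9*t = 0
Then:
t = 0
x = 0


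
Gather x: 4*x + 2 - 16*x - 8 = -12*x - 6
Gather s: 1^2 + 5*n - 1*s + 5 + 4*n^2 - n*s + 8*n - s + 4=4*n^2 + 13*n + s*(-n - 2) + 10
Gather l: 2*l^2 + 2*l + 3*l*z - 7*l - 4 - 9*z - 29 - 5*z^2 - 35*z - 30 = 2*l^2 + l*(3*z - 5) - 5*z^2 - 44*z - 63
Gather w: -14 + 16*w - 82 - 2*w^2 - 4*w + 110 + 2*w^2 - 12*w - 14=0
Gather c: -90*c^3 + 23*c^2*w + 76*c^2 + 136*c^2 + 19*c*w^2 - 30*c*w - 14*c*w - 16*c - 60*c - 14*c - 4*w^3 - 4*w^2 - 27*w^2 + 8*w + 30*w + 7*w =-90*c^3 + c^2*(23*w + 212) + c*(19*w^2 - 44*w - 90) - 4*w^3 - 31*w^2 + 45*w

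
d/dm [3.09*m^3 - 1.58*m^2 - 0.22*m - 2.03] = 9.27*m^2 - 3.16*m - 0.22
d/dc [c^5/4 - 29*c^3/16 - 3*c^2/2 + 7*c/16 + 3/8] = 5*c^4/4 - 87*c^2/16 - 3*c + 7/16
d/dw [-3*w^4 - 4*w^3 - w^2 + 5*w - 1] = -12*w^3 - 12*w^2 - 2*w + 5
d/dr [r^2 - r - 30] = 2*r - 1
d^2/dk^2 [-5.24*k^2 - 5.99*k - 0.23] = -10.4800000000000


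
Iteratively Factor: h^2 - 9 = (h + 3)*(h - 3)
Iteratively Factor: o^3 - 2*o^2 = (o)*(o^2 - 2*o) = o*(o - 2)*(o)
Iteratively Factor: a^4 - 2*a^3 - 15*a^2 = (a - 5)*(a^3 + 3*a^2) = (a - 5)*(a + 3)*(a^2) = a*(a - 5)*(a + 3)*(a)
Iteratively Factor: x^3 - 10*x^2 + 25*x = (x - 5)*(x^2 - 5*x) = x*(x - 5)*(x - 5)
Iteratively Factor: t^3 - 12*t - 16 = (t - 4)*(t^2 + 4*t + 4) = (t - 4)*(t + 2)*(t + 2)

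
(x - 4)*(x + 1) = x^2 - 3*x - 4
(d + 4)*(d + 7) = d^2 + 11*d + 28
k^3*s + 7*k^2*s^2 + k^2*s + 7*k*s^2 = k*(k + 7*s)*(k*s + s)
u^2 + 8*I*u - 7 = (u + I)*(u + 7*I)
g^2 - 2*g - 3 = (g - 3)*(g + 1)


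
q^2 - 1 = (q - 1)*(q + 1)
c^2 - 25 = (c - 5)*(c + 5)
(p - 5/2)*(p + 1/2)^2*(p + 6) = p^4 + 9*p^3/2 - 45*p^2/4 - 113*p/8 - 15/4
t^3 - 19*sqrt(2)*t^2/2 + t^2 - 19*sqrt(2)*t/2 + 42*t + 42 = (t + 1)*(t - 6*sqrt(2))*(t - 7*sqrt(2)/2)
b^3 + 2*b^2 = b^2*(b + 2)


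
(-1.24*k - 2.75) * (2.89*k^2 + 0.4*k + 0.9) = -3.5836*k^3 - 8.4435*k^2 - 2.216*k - 2.475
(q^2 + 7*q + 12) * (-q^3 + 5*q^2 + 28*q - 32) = -q^5 - 2*q^4 + 51*q^3 + 224*q^2 + 112*q - 384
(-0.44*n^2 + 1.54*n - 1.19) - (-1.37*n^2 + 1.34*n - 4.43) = 0.93*n^2 + 0.2*n + 3.24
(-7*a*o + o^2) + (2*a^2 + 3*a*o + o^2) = 2*a^2 - 4*a*o + 2*o^2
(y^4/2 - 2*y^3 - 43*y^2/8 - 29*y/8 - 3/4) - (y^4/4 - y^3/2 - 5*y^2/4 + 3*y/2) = y^4/4 - 3*y^3/2 - 33*y^2/8 - 41*y/8 - 3/4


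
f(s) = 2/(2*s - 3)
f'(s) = -4/(2*s - 3)^2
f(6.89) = 0.19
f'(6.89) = -0.03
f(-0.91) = -0.41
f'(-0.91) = -0.17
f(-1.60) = -0.32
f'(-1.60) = -0.10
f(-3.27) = -0.21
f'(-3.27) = -0.04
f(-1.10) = -0.38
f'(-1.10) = -0.15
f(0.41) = -0.92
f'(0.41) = -0.84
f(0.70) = -1.25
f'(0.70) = -1.56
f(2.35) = 1.18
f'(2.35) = -1.38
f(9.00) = 0.13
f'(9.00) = -0.02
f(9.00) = 0.13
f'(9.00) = -0.02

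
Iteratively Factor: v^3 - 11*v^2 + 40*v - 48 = (v - 3)*(v^2 - 8*v + 16) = (v - 4)*(v - 3)*(v - 4)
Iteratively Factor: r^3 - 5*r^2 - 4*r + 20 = (r - 2)*(r^2 - 3*r - 10) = (r - 2)*(r + 2)*(r - 5)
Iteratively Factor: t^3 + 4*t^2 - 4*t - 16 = (t + 4)*(t^2 - 4) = (t - 2)*(t + 4)*(t + 2)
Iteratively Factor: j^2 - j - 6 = (j + 2)*(j - 3)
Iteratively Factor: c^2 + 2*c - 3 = (c + 3)*(c - 1)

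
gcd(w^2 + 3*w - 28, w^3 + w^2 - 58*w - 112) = w + 7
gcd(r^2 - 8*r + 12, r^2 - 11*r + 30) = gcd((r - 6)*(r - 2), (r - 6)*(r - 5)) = r - 6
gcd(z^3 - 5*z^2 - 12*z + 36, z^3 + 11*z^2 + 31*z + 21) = z + 3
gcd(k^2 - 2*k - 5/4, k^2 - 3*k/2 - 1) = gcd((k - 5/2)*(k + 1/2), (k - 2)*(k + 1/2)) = k + 1/2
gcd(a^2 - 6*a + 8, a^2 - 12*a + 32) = a - 4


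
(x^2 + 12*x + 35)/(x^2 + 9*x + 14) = (x + 5)/(x + 2)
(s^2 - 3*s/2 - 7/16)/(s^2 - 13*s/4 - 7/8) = (4*s - 7)/(2*(2*s - 7))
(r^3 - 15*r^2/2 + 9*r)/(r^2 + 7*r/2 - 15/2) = r*(r - 6)/(r + 5)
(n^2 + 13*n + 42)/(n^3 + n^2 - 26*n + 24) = (n + 7)/(n^2 - 5*n + 4)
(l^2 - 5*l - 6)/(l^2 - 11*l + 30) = (l + 1)/(l - 5)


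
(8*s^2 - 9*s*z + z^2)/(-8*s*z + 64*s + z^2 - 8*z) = (-s + z)/(z - 8)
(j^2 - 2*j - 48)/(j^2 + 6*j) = (j - 8)/j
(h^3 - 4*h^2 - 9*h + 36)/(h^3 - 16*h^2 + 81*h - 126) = (h^2 - h - 12)/(h^2 - 13*h + 42)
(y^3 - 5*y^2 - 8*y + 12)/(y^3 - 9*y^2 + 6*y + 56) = (y^2 - 7*y + 6)/(y^2 - 11*y + 28)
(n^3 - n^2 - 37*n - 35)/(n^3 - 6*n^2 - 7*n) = (n + 5)/n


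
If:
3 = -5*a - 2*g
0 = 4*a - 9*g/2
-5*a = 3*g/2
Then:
No Solution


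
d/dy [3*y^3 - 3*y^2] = 3*y*(3*y - 2)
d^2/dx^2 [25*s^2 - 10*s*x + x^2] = 2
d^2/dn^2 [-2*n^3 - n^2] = -12*n - 2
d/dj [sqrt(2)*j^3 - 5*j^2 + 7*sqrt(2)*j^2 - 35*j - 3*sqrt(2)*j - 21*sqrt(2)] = 3*sqrt(2)*j^2 - 10*j + 14*sqrt(2)*j - 35 - 3*sqrt(2)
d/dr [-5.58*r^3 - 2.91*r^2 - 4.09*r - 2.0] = -16.74*r^2 - 5.82*r - 4.09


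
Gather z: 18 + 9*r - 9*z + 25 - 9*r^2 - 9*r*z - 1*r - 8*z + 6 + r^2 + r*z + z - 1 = -8*r^2 + 8*r + z*(-8*r - 16) + 48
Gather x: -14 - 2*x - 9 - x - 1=-3*x - 24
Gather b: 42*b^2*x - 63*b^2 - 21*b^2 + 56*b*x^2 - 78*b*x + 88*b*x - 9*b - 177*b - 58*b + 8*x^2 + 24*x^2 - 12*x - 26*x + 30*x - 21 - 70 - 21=b^2*(42*x - 84) + b*(56*x^2 + 10*x - 244) + 32*x^2 - 8*x - 112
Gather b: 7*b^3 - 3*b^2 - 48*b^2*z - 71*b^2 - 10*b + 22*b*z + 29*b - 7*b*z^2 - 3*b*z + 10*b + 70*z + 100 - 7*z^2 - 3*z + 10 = 7*b^3 + b^2*(-48*z - 74) + b*(-7*z^2 + 19*z + 29) - 7*z^2 + 67*z + 110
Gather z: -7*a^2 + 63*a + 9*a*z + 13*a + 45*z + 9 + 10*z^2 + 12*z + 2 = -7*a^2 + 76*a + 10*z^2 + z*(9*a + 57) + 11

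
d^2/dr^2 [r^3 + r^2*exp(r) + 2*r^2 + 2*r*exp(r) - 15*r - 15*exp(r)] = r^2*exp(r) + 6*r*exp(r) + 6*r - 9*exp(r) + 4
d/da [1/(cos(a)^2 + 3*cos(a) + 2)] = (2*cos(a) + 3)*sin(a)/(cos(a)^2 + 3*cos(a) + 2)^2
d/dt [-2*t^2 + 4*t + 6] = 4 - 4*t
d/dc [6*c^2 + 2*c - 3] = 12*c + 2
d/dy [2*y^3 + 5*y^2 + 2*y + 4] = 6*y^2 + 10*y + 2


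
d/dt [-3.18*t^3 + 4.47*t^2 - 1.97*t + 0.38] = -9.54*t^2 + 8.94*t - 1.97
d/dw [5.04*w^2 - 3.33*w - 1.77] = 10.08*w - 3.33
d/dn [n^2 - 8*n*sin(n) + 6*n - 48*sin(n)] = -8*n*cos(n) + 2*n - 8*sin(n) - 48*cos(n) + 6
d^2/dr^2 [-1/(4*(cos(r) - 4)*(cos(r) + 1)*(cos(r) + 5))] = (2*(1 - cos(r)^2)^2 - 12*sin(r)^6 - 3*cos(r)^6 + 22*cos(r)^5 + 34*cos(r)^3 + 579*cos(r)^2 - 272*cos(r) - 792)/(4*(cos(r) - 4)^3*(cos(r) + 1)^3*(cos(r) + 5)^3)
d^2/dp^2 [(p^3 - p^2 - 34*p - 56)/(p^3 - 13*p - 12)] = 2*(-p^6 - 63*p^5 - 303*p^4 - 357*p^3 + 204*p^2 - 1584*p - 4304)/(p^9 - 39*p^7 - 36*p^6 + 507*p^5 + 936*p^4 - 1765*p^3 - 6084*p^2 - 5616*p - 1728)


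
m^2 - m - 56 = (m - 8)*(m + 7)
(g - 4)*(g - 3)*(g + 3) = g^3 - 4*g^2 - 9*g + 36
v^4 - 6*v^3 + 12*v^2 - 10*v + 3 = (v - 3)*(v - 1)^3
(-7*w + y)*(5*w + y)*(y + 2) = -35*w^2*y - 70*w^2 - 2*w*y^2 - 4*w*y + y^3 + 2*y^2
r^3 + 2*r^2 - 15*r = r*(r - 3)*(r + 5)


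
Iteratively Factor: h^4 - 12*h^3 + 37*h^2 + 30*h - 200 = (h - 5)*(h^3 - 7*h^2 + 2*h + 40) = (h - 5)^2*(h^2 - 2*h - 8) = (h - 5)^2*(h + 2)*(h - 4)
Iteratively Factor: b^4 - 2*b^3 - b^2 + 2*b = (b)*(b^3 - 2*b^2 - b + 2) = b*(b + 1)*(b^2 - 3*b + 2) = b*(b - 2)*(b + 1)*(b - 1)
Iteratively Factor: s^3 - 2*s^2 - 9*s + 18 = (s + 3)*(s^2 - 5*s + 6) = (s - 3)*(s + 3)*(s - 2)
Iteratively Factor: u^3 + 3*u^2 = (u)*(u^2 + 3*u) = u^2*(u + 3)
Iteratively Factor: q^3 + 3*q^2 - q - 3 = (q + 1)*(q^2 + 2*q - 3) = (q + 1)*(q + 3)*(q - 1)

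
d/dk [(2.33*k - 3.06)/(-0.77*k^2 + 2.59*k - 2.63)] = (1.7941*k^2 - 4.7124*k + 1.7975)/(0.5929*k^4 - 3.9886*k^3 + 10.7583*k^2 - 13.6234*k + 6.9169)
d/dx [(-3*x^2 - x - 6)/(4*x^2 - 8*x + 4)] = (7*x + 13)/(4*(x^3 - 3*x^2 + 3*x - 1))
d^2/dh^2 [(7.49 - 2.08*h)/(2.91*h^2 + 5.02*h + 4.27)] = (-(2.08*h - 7.49)*(5.82*h + 5.02)*(11.64*h + 10.04) + (36.3168*h - 22.7086)*(2.91*h^2 + 5.02*h + 4.27))/(2.91*h^2 + 5.02*h + 4.27)^3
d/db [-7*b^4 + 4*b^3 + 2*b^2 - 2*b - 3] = -28*b^3 + 12*b^2 + 4*b - 2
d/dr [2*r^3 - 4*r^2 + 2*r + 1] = 6*r^2 - 8*r + 2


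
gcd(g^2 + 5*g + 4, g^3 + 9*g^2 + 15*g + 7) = g + 1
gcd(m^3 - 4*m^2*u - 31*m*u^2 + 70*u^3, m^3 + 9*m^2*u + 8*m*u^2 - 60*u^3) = -m^2 - 3*m*u + 10*u^2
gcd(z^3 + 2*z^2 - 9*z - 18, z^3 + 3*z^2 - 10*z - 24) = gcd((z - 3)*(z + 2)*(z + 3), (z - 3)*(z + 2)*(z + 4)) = z^2 - z - 6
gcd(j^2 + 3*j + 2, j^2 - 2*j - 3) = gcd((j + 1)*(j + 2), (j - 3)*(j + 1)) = j + 1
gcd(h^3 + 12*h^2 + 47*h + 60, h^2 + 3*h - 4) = h + 4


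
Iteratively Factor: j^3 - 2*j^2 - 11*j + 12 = (j - 4)*(j^2 + 2*j - 3) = (j - 4)*(j - 1)*(j + 3)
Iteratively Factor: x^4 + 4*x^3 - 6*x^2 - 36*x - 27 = (x - 3)*(x^3 + 7*x^2 + 15*x + 9) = (x - 3)*(x + 3)*(x^2 + 4*x + 3) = (x - 3)*(x + 1)*(x + 3)*(x + 3)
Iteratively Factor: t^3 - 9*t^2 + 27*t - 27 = (t - 3)*(t^2 - 6*t + 9) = (t - 3)^2*(t - 3)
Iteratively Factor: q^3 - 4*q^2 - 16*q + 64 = (q - 4)*(q^2 - 16) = (q - 4)*(q + 4)*(q - 4)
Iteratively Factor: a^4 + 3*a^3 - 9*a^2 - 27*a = (a + 3)*(a^3 - 9*a) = a*(a + 3)*(a^2 - 9) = a*(a - 3)*(a + 3)*(a + 3)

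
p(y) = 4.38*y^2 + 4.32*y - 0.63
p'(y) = 8.76*y + 4.32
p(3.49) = 67.80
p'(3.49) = 34.89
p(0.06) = -0.36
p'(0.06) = 4.85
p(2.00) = 25.53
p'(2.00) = 21.84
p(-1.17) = 0.31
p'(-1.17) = -5.93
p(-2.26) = 11.98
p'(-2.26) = -15.48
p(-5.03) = 88.46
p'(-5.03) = -39.74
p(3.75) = 77.16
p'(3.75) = 37.17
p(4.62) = 112.82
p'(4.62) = 44.79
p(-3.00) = 25.83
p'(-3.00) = -21.96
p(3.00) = 51.75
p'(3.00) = 30.60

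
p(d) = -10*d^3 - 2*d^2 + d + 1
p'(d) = -30*d^2 - 4*d + 1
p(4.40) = -885.16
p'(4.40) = -597.40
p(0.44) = 0.20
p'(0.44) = -6.57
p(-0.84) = 4.68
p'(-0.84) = -16.81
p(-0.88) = 5.39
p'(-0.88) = -18.71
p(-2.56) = 153.10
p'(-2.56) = -185.37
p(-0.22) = 0.79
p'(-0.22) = 0.43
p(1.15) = -15.70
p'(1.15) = -43.28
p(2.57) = -179.39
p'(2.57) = -207.43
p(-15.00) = 33286.00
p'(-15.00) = -6689.00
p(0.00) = 1.00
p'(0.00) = 1.00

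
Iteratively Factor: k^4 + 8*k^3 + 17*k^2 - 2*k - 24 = (k - 1)*(k^3 + 9*k^2 + 26*k + 24) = (k - 1)*(k + 4)*(k^2 + 5*k + 6) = (k - 1)*(k + 2)*(k + 4)*(k + 3)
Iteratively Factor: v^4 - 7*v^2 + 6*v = (v)*(v^3 - 7*v + 6) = v*(v - 2)*(v^2 + 2*v - 3) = v*(v - 2)*(v - 1)*(v + 3)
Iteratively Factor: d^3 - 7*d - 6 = (d - 3)*(d^2 + 3*d + 2) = (d - 3)*(d + 1)*(d + 2)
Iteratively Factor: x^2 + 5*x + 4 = (x + 1)*(x + 4)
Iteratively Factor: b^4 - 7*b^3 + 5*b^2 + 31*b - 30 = (b + 2)*(b^3 - 9*b^2 + 23*b - 15) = (b - 3)*(b + 2)*(b^2 - 6*b + 5) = (b - 3)*(b - 1)*(b + 2)*(b - 5)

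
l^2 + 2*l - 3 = (l - 1)*(l + 3)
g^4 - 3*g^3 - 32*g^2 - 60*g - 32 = (g - 8)*(g + 1)*(g + 2)^2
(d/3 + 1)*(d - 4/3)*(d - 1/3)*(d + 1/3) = d^4/3 + 5*d^3/9 - 37*d^2/27 - 5*d/81 + 4/27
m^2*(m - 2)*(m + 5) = m^4 + 3*m^3 - 10*m^2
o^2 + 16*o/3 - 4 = (o - 2/3)*(o + 6)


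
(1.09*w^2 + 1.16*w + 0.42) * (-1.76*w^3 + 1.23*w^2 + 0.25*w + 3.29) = -1.9184*w^5 - 0.7009*w^4 + 0.9601*w^3 + 4.3927*w^2 + 3.9214*w + 1.3818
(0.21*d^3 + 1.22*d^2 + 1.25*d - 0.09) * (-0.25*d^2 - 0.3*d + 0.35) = -0.0525*d^5 - 0.368*d^4 - 0.605*d^3 + 0.0745*d^2 + 0.4645*d - 0.0315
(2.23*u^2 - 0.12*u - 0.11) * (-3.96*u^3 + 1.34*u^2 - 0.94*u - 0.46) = -8.8308*u^5 + 3.4634*u^4 - 1.8214*u^3 - 1.0604*u^2 + 0.1586*u + 0.0506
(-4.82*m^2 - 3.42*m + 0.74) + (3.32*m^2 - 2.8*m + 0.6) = -1.5*m^2 - 6.22*m + 1.34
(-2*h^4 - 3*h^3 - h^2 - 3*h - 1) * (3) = -6*h^4 - 9*h^3 - 3*h^2 - 9*h - 3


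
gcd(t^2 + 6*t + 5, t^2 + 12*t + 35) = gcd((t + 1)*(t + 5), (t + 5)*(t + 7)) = t + 5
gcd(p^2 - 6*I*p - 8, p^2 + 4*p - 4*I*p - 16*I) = p - 4*I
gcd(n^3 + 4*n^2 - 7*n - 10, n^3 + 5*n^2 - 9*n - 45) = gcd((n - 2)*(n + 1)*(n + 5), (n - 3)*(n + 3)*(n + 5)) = n + 5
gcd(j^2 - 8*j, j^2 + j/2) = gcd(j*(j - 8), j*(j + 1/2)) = j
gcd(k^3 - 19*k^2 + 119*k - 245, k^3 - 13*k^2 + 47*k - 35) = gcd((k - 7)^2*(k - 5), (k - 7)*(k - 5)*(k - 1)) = k^2 - 12*k + 35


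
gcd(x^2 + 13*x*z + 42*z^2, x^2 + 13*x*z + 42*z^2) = x^2 + 13*x*z + 42*z^2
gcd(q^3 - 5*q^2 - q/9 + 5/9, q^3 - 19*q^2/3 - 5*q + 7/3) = q - 1/3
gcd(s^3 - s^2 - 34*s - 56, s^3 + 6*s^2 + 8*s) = s^2 + 6*s + 8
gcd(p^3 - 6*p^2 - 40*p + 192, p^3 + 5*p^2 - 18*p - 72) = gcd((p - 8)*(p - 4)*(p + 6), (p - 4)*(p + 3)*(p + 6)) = p^2 + 2*p - 24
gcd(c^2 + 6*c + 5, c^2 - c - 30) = c + 5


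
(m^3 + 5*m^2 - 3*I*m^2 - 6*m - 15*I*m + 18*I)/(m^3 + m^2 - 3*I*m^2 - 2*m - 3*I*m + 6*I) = (m + 6)/(m + 2)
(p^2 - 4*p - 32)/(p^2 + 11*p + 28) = (p - 8)/(p + 7)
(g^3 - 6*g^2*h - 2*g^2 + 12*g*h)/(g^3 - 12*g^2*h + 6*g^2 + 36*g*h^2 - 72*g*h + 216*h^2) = g*(g - 2)/(g^2 - 6*g*h + 6*g - 36*h)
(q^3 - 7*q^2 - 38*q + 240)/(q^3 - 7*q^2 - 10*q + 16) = (q^2 + q - 30)/(q^2 + q - 2)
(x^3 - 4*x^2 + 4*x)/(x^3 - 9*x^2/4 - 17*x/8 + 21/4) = 8*x*(x - 2)/(8*x^2 - 2*x - 21)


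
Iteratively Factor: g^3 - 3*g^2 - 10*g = (g + 2)*(g^2 - 5*g) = g*(g + 2)*(g - 5)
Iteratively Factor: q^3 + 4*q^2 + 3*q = (q + 3)*(q^2 + q) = (q + 1)*(q + 3)*(q)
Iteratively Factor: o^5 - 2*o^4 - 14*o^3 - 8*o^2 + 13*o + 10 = (o + 1)*(o^4 - 3*o^3 - 11*o^2 + 3*o + 10) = (o - 1)*(o + 1)*(o^3 - 2*o^2 - 13*o - 10) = (o - 5)*(o - 1)*(o + 1)*(o^2 + 3*o + 2) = (o - 5)*(o - 1)*(o + 1)*(o + 2)*(o + 1)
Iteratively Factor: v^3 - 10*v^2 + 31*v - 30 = (v - 3)*(v^2 - 7*v + 10) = (v - 3)*(v - 2)*(v - 5)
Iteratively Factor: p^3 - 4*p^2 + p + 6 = (p - 2)*(p^2 - 2*p - 3) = (p - 3)*(p - 2)*(p + 1)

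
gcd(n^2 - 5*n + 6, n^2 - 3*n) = n - 3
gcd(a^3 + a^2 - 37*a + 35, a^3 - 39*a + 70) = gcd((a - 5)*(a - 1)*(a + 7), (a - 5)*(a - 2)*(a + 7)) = a^2 + 2*a - 35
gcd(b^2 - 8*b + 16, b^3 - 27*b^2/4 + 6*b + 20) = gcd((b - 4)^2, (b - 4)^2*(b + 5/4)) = b^2 - 8*b + 16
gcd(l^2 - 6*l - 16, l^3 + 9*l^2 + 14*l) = l + 2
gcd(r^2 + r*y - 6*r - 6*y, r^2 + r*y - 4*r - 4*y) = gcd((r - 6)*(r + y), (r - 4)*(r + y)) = r + y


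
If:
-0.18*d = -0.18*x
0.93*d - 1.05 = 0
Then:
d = 1.13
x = 1.13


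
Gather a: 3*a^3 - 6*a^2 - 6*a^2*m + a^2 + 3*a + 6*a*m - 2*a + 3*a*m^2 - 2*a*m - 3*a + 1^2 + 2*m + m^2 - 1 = 3*a^3 + a^2*(-6*m - 5) + a*(3*m^2 + 4*m - 2) + m^2 + 2*m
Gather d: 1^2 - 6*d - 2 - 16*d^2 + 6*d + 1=-16*d^2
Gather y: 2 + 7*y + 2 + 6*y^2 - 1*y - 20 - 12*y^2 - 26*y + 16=-6*y^2 - 20*y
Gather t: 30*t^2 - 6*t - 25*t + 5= 30*t^2 - 31*t + 5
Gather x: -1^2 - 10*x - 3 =-10*x - 4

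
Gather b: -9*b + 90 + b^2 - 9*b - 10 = b^2 - 18*b + 80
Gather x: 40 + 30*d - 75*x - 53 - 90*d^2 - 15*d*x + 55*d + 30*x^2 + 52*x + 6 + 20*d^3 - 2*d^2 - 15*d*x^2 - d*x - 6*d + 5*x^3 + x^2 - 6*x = 20*d^3 - 92*d^2 + 79*d + 5*x^3 + x^2*(31 - 15*d) + x*(-16*d - 29) - 7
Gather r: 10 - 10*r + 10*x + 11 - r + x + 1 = -11*r + 11*x + 22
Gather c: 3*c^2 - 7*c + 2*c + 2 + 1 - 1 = 3*c^2 - 5*c + 2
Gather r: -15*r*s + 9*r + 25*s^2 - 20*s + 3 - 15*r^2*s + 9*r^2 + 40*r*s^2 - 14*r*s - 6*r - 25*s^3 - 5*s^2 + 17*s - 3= r^2*(9 - 15*s) + r*(40*s^2 - 29*s + 3) - 25*s^3 + 20*s^2 - 3*s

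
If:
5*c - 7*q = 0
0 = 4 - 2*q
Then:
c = 14/5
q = 2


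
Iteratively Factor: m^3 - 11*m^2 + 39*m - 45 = (m - 3)*(m^2 - 8*m + 15) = (m - 5)*(m - 3)*(m - 3)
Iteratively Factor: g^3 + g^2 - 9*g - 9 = (g + 1)*(g^2 - 9) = (g - 3)*(g + 1)*(g + 3)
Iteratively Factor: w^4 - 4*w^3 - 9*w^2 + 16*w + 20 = (w - 2)*(w^3 - 2*w^2 - 13*w - 10) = (w - 5)*(w - 2)*(w^2 + 3*w + 2) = (w - 5)*(w - 2)*(w + 2)*(w + 1)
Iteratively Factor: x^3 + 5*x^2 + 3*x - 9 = (x - 1)*(x^2 + 6*x + 9) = (x - 1)*(x + 3)*(x + 3)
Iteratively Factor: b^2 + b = (b + 1)*(b)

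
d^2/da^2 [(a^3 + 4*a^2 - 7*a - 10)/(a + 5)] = 2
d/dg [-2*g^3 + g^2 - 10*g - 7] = -6*g^2 + 2*g - 10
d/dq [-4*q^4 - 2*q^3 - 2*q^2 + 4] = 2*q*(-8*q^2 - 3*q - 2)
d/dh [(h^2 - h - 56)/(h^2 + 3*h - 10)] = 2*(2*h^2 + 46*h + 89)/(h^4 + 6*h^3 - 11*h^2 - 60*h + 100)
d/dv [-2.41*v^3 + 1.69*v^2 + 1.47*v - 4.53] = -7.23*v^2 + 3.38*v + 1.47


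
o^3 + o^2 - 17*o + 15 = (o - 3)*(o - 1)*(o + 5)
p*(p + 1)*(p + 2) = p^3 + 3*p^2 + 2*p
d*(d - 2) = d^2 - 2*d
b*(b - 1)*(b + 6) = b^3 + 5*b^2 - 6*b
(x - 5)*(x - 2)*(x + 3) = x^3 - 4*x^2 - 11*x + 30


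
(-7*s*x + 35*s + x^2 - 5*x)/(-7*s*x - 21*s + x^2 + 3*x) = (x - 5)/(x + 3)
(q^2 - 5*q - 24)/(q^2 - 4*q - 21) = (q - 8)/(q - 7)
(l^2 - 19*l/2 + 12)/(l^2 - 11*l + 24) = (l - 3/2)/(l - 3)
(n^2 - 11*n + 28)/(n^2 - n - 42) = (n - 4)/(n + 6)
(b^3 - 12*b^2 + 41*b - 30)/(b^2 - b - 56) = (-b^3 + 12*b^2 - 41*b + 30)/(-b^2 + b + 56)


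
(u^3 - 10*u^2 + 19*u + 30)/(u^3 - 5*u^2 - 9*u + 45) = (u^2 - 5*u - 6)/(u^2 - 9)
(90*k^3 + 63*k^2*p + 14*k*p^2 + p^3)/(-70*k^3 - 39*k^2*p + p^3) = (18*k^2 + 9*k*p + p^2)/(-14*k^2 - 5*k*p + p^2)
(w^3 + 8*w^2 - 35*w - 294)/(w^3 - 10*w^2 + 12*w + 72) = (w^2 + 14*w + 49)/(w^2 - 4*w - 12)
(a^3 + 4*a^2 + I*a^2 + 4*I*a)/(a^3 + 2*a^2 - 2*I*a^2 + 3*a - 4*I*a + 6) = a*(a + 4)/(a^2 + a*(2 - 3*I) - 6*I)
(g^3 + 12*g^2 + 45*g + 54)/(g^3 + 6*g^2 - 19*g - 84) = (g^2 + 9*g + 18)/(g^2 + 3*g - 28)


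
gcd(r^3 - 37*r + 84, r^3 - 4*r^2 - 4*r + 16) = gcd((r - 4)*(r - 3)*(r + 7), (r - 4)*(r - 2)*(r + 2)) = r - 4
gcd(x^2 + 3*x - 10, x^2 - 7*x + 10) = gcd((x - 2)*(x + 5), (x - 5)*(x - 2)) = x - 2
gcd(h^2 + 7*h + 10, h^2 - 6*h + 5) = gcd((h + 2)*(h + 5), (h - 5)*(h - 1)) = 1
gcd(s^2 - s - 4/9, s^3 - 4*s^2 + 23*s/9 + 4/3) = s^2 - s - 4/9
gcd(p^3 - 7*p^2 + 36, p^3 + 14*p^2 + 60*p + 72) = p + 2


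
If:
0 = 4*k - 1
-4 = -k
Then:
No Solution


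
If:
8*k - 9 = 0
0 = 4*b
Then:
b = 0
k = 9/8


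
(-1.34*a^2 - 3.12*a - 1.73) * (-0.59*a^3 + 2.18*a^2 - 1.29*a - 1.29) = 0.7906*a^5 - 1.0804*a^4 - 4.0523*a^3 + 1.982*a^2 + 6.2565*a + 2.2317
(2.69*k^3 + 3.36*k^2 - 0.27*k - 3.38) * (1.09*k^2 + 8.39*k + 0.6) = 2.9321*k^5 + 26.2315*k^4 + 29.5101*k^3 - 3.9335*k^2 - 28.5202*k - 2.028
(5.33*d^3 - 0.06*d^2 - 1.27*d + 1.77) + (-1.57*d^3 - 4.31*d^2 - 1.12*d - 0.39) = 3.76*d^3 - 4.37*d^2 - 2.39*d + 1.38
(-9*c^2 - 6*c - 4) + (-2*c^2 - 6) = -11*c^2 - 6*c - 10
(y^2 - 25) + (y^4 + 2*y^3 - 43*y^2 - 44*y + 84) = y^4 + 2*y^3 - 42*y^2 - 44*y + 59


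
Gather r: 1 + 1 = 2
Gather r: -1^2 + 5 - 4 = 0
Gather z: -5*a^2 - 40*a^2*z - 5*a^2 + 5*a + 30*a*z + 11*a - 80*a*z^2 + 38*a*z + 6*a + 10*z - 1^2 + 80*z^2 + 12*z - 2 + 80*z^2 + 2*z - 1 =-10*a^2 + 22*a + z^2*(160 - 80*a) + z*(-40*a^2 + 68*a + 24) - 4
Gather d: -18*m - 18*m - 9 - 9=-36*m - 18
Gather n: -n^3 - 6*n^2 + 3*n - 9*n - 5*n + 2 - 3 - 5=-n^3 - 6*n^2 - 11*n - 6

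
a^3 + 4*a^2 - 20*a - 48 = (a - 4)*(a + 2)*(a + 6)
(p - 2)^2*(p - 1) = p^3 - 5*p^2 + 8*p - 4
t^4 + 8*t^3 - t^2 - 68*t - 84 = (t - 3)*(t + 2)^2*(t + 7)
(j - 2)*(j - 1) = j^2 - 3*j + 2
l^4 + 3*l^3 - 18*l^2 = l^2*(l - 3)*(l + 6)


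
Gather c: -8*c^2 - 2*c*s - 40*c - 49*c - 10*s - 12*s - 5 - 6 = -8*c^2 + c*(-2*s - 89) - 22*s - 11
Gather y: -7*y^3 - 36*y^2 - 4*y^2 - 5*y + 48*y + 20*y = -7*y^3 - 40*y^2 + 63*y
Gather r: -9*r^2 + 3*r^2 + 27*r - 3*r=-6*r^2 + 24*r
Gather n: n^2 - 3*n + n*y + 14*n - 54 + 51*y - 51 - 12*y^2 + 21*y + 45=n^2 + n*(y + 11) - 12*y^2 + 72*y - 60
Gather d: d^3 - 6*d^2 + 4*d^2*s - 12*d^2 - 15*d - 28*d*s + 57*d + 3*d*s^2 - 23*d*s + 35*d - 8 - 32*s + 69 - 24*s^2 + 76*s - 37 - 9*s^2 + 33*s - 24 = d^3 + d^2*(4*s - 18) + d*(3*s^2 - 51*s + 77) - 33*s^2 + 77*s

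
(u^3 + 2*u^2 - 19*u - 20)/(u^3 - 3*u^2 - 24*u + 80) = (u + 1)/(u - 4)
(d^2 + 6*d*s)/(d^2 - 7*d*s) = (d + 6*s)/(d - 7*s)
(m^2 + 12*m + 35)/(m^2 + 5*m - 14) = (m + 5)/(m - 2)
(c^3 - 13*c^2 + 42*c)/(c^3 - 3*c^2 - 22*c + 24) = c*(c - 7)/(c^2 + 3*c - 4)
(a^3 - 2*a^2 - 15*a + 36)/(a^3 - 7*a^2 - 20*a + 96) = (a - 3)/(a - 8)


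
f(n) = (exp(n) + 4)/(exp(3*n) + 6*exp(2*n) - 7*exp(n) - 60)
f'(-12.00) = 0.00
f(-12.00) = -0.07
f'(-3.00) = 0.00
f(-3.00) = -0.07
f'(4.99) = -0.00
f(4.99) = 0.00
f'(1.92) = -0.05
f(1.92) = 0.02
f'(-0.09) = -0.02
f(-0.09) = -0.08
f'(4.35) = -0.00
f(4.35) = 0.00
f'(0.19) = -0.04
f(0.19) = -0.09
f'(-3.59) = -0.00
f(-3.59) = -0.07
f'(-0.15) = -0.02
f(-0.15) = -0.08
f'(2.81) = -0.01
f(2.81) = 0.00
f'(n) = (exp(n) + 4)*(-3*exp(3*n) - 12*exp(2*n) + 7*exp(n))/(exp(3*n) + 6*exp(2*n) - 7*exp(n) - 60)^2 + exp(n)/(exp(3*n) + 6*exp(2*n) - 7*exp(n) - 60)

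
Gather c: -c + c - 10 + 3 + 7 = 0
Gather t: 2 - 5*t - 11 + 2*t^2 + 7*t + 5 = 2*t^2 + 2*t - 4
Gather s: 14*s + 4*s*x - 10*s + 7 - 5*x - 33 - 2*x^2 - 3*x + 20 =s*(4*x + 4) - 2*x^2 - 8*x - 6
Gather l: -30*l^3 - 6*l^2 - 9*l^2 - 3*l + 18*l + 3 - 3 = -30*l^3 - 15*l^2 + 15*l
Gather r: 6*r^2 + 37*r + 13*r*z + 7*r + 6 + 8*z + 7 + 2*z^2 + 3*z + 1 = 6*r^2 + r*(13*z + 44) + 2*z^2 + 11*z + 14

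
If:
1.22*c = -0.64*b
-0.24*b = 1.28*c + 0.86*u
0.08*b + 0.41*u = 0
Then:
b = 0.00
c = 0.00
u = 0.00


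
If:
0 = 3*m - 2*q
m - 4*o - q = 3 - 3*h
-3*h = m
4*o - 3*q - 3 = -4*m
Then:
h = 1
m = -3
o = 3/8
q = -9/2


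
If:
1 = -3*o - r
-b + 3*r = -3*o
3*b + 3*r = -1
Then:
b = -5/9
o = -11/27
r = 2/9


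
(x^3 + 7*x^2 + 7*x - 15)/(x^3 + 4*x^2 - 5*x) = (x + 3)/x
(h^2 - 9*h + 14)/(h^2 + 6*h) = (h^2 - 9*h + 14)/(h*(h + 6))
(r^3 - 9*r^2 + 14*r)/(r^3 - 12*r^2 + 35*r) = (r - 2)/(r - 5)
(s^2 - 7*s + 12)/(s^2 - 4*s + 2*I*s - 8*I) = (s - 3)/(s + 2*I)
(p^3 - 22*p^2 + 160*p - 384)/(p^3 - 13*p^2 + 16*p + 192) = (p - 6)/(p + 3)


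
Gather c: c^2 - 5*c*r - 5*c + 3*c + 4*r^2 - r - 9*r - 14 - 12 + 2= c^2 + c*(-5*r - 2) + 4*r^2 - 10*r - 24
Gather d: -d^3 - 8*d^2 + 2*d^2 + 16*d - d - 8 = -d^3 - 6*d^2 + 15*d - 8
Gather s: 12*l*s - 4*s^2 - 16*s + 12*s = -4*s^2 + s*(12*l - 4)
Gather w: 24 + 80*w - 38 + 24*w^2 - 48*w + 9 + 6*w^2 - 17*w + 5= 30*w^2 + 15*w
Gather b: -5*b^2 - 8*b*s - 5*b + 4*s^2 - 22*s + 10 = -5*b^2 + b*(-8*s - 5) + 4*s^2 - 22*s + 10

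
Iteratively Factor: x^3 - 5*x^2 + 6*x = (x - 2)*(x^2 - 3*x) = (x - 3)*(x - 2)*(x)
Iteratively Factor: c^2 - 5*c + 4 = (c - 1)*(c - 4)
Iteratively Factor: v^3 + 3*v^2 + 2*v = (v)*(v^2 + 3*v + 2) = v*(v + 1)*(v + 2)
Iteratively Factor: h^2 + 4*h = (h + 4)*(h)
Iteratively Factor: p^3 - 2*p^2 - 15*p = (p - 5)*(p^2 + 3*p) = (p - 5)*(p + 3)*(p)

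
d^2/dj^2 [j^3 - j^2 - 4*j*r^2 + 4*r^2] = 6*j - 2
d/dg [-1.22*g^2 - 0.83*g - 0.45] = -2.44*g - 0.83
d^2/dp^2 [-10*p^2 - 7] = -20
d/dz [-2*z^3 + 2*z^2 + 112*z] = -6*z^2 + 4*z + 112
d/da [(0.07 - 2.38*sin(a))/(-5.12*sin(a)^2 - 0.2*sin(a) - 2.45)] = 0.03814697265625*(-12.1856*sin(a)^2 + 0.7168*sin(a) + 5.845)*cos(a)/(1.0*sin(a)^2 + 0.0390625*sin(a) + 0.478515625)^2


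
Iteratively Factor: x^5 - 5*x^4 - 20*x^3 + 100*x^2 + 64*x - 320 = (x + 2)*(x^4 - 7*x^3 - 6*x^2 + 112*x - 160) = (x - 5)*(x + 2)*(x^3 - 2*x^2 - 16*x + 32) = (x - 5)*(x - 2)*(x + 2)*(x^2 - 16) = (x - 5)*(x - 2)*(x + 2)*(x + 4)*(x - 4)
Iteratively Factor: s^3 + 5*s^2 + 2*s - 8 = (s + 2)*(s^2 + 3*s - 4) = (s + 2)*(s + 4)*(s - 1)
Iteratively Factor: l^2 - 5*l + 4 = (l - 4)*(l - 1)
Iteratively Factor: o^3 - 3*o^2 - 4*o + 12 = (o - 2)*(o^2 - o - 6) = (o - 3)*(o - 2)*(o + 2)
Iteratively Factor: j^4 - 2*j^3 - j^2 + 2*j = (j + 1)*(j^3 - 3*j^2 + 2*j) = j*(j + 1)*(j^2 - 3*j + 2) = j*(j - 2)*(j + 1)*(j - 1)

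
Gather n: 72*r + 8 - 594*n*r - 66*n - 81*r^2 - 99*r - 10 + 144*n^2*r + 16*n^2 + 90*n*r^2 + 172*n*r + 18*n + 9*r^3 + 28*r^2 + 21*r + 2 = n^2*(144*r + 16) + n*(90*r^2 - 422*r - 48) + 9*r^3 - 53*r^2 - 6*r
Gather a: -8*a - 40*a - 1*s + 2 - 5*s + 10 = -48*a - 6*s + 12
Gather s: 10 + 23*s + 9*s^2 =9*s^2 + 23*s + 10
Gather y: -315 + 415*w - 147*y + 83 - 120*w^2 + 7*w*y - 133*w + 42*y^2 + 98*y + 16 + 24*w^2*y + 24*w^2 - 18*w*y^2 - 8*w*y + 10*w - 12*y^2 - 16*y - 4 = -96*w^2 + 292*w + y^2*(30 - 18*w) + y*(24*w^2 - w - 65) - 220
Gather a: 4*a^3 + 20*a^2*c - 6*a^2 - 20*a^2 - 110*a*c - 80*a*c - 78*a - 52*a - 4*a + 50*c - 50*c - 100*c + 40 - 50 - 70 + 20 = 4*a^3 + a^2*(20*c - 26) + a*(-190*c - 134) - 100*c - 60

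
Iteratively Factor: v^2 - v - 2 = (v - 2)*(v + 1)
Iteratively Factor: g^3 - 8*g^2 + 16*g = (g)*(g^2 - 8*g + 16) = g*(g - 4)*(g - 4)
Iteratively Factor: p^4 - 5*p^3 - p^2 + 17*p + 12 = (p + 1)*(p^3 - 6*p^2 + 5*p + 12) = (p - 3)*(p + 1)*(p^2 - 3*p - 4) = (p - 3)*(p + 1)^2*(p - 4)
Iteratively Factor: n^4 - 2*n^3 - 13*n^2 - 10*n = (n + 1)*(n^3 - 3*n^2 - 10*n) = (n - 5)*(n + 1)*(n^2 + 2*n) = (n - 5)*(n + 1)*(n + 2)*(n)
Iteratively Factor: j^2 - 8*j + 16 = (j - 4)*(j - 4)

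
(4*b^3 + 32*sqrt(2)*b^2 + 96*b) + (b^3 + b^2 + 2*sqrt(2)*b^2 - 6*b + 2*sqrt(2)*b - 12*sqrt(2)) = 5*b^3 + b^2 + 34*sqrt(2)*b^2 + 2*sqrt(2)*b + 90*b - 12*sqrt(2)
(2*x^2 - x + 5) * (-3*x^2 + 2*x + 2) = -6*x^4 + 7*x^3 - 13*x^2 + 8*x + 10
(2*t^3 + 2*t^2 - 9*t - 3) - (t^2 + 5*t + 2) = 2*t^3 + t^2 - 14*t - 5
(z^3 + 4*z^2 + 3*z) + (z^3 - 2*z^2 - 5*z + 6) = 2*z^3 + 2*z^2 - 2*z + 6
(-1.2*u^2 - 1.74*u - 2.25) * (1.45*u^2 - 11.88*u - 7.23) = -1.74*u^4 + 11.733*u^3 + 26.0847*u^2 + 39.3102*u + 16.2675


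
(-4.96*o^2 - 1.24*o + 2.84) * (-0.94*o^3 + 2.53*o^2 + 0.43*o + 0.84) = 4.6624*o^5 - 11.3832*o^4 - 7.9396*o^3 + 2.4856*o^2 + 0.1796*o + 2.3856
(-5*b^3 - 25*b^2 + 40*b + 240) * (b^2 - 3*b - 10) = -5*b^5 - 10*b^4 + 165*b^3 + 370*b^2 - 1120*b - 2400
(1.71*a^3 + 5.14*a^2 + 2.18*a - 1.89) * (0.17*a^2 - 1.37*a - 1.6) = 0.2907*a^5 - 1.4689*a^4 - 9.4072*a^3 - 11.5319*a^2 - 0.8987*a + 3.024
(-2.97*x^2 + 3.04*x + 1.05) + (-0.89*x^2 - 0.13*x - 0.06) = -3.86*x^2 + 2.91*x + 0.99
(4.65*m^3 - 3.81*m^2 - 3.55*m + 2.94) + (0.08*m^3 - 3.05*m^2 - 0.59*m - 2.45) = 4.73*m^3 - 6.86*m^2 - 4.14*m + 0.49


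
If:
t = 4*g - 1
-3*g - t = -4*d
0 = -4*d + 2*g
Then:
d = 1/10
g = 1/5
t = -1/5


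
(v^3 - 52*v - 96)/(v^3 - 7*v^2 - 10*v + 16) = (v + 6)/(v - 1)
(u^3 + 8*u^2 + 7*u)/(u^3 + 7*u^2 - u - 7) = u/(u - 1)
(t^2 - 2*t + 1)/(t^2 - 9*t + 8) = (t - 1)/(t - 8)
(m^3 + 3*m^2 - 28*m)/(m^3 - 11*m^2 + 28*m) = (m + 7)/(m - 7)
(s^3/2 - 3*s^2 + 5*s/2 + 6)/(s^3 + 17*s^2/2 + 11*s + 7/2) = (s^2 - 7*s + 12)/(2*s^2 + 15*s + 7)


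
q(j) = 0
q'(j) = 0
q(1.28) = 0.00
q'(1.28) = 0.00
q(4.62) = 0.00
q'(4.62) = 0.00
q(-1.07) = 0.00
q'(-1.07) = 0.00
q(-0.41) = 0.00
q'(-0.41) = 0.00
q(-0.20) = 0.00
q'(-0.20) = 0.00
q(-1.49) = 0.00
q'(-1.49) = 0.00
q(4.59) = 0.00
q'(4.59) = 0.00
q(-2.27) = 0.00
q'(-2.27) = 0.00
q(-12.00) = 0.00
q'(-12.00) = 0.00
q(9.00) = 0.00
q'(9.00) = 0.00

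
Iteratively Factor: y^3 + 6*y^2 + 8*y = (y + 4)*(y^2 + 2*y) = (y + 2)*(y + 4)*(y)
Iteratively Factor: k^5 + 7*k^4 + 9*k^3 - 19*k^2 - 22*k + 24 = (k + 2)*(k^4 + 5*k^3 - k^2 - 17*k + 12) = (k + 2)*(k + 3)*(k^3 + 2*k^2 - 7*k + 4) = (k + 2)*(k + 3)*(k + 4)*(k^2 - 2*k + 1) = (k - 1)*(k + 2)*(k + 3)*(k + 4)*(k - 1)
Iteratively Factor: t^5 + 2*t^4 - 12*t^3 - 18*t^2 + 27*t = (t - 3)*(t^4 + 5*t^3 + 3*t^2 - 9*t) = t*(t - 3)*(t^3 + 5*t^2 + 3*t - 9) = t*(t - 3)*(t + 3)*(t^2 + 2*t - 3) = t*(t - 3)*(t + 3)^2*(t - 1)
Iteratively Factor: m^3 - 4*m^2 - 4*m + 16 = (m - 2)*(m^2 - 2*m - 8) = (m - 2)*(m + 2)*(m - 4)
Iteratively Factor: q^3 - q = (q)*(q^2 - 1) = q*(q + 1)*(q - 1)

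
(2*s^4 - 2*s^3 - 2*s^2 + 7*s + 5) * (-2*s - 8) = -4*s^5 - 12*s^4 + 20*s^3 + 2*s^2 - 66*s - 40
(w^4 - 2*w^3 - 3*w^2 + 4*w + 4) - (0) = w^4 - 2*w^3 - 3*w^2 + 4*w + 4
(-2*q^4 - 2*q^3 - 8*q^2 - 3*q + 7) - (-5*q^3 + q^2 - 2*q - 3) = -2*q^4 + 3*q^3 - 9*q^2 - q + 10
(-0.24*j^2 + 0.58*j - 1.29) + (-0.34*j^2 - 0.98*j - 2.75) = -0.58*j^2 - 0.4*j - 4.04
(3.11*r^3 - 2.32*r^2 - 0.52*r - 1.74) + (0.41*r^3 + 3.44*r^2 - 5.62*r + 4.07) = 3.52*r^3 + 1.12*r^2 - 6.14*r + 2.33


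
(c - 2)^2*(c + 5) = c^3 + c^2 - 16*c + 20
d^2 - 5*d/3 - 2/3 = (d - 2)*(d + 1/3)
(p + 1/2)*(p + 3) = p^2 + 7*p/2 + 3/2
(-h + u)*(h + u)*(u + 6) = -h^2*u - 6*h^2 + u^3 + 6*u^2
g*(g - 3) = g^2 - 3*g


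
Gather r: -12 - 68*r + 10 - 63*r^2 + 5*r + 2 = -63*r^2 - 63*r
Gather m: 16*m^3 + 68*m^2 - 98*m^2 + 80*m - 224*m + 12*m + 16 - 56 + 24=16*m^3 - 30*m^2 - 132*m - 16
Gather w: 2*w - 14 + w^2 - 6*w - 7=w^2 - 4*w - 21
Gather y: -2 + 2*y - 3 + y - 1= 3*y - 6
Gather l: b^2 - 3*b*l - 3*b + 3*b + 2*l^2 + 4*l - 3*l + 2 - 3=b^2 + 2*l^2 + l*(1 - 3*b) - 1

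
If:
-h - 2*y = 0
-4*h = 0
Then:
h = 0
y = 0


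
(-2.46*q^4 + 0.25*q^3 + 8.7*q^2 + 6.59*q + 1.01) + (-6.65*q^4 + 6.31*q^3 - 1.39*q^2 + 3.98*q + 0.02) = -9.11*q^4 + 6.56*q^3 + 7.31*q^2 + 10.57*q + 1.03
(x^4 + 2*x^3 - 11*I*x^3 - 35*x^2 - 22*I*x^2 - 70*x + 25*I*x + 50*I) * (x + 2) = x^5 + 4*x^4 - 11*I*x^4 - 31*x^3 - 44*I*x^3 - 140*x^2 - 19*I*x^2 - 140*x + 100*I*x + 100*I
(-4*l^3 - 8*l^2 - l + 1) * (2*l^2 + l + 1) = -8*l^5 - 20*l^4 - 14*l^3 - 7*l^2 + 1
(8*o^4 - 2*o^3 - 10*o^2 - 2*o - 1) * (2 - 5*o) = -40*o^5 + 26*o^4 + 46*o^3 - 10*o^2 + o - 2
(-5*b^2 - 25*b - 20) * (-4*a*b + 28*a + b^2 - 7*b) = 20*a*b^3 - 40*a*b^2 - 620*a*b - 560*a - 5*b^4 + 10*b^3 + 155*b^2 + 140*b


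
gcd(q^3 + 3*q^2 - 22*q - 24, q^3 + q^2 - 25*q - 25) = q + 1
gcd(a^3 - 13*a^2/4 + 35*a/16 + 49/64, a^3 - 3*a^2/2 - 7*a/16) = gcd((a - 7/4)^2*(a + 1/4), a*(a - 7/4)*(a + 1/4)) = a^2 - 3*a/2 - 7/16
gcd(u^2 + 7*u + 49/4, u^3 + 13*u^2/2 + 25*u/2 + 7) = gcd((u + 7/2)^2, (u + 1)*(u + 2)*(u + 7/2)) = u + 7/2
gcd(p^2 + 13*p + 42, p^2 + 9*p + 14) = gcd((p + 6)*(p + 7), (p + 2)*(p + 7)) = p + 7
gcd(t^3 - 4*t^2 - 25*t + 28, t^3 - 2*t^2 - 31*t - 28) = t^2 - 3*t - 28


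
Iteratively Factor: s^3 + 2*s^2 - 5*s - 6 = (s - 2)*(s^2 + 4*s + 3) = (s - 2)*(s + 3)*(s + 1)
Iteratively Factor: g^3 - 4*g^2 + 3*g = (g - 3)*(g^2 - g) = g*(g - 3)*(g - 1)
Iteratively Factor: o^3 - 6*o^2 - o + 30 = (o - 5)*(o^2 - o - 6) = (o - 5)*(o - 3)*(o + 2)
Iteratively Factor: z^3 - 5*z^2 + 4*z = (z)*(z^2 - 5*z + 4) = z*(z - 4)*(z - 1)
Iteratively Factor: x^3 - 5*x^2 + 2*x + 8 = (x + 1)*(x^2 - 6*x + 8) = (x - 4)*(x + 1)*(x - 2)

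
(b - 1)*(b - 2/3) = b^2 - 5*b/3 + 2/3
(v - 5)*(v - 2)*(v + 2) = v^3 - 5*v^2 - 4*v + 20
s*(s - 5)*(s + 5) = s^3 - 25*s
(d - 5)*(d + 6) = d^2 + d - 30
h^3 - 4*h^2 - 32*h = h*(h - 8)*(h + 4)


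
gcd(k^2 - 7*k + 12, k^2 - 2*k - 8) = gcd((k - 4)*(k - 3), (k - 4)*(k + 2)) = k - 4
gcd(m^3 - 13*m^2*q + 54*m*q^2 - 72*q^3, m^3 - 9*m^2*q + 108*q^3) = -m + 6*q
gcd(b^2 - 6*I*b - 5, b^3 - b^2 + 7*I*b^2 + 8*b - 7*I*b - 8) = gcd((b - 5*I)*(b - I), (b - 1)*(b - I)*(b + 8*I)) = b - I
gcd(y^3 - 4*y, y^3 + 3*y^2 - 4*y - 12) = y^2 - 4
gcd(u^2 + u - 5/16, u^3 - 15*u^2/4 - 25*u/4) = u + 5/4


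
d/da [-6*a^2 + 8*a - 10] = 8 - 12*a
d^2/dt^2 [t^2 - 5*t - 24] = 2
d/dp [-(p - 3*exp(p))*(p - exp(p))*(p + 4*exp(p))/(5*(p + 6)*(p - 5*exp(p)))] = ((p + 6)*(p - 5*exp(p))*(-(1 - exp(p))*(p - 3*exp(p))*(p + 4*exp(p)) - (p - 3*exp(p))*(p - exp(p))*(4*exp(p) + 1) + (p - exp(p))*(p + 4*exp(p))*(3*exp(p) - 1)) - (p + 6)*(p - 3*exp(p))*(p - exp(p))*(p + 4*exp(p))*(5*exp(p) - 1) + (p - 5*exp(p))*(p - 3*exp(p))*(p - exp(p))*(p + 4*exp(p)))/(5*(p + 6)^2*(p - 5*exp(p))^2)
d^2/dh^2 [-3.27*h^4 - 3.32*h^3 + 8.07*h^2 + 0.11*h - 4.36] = -39.24*h^2 - 19.92*h + 16.14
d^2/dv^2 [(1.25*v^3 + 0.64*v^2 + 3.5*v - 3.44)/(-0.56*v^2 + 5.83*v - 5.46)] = (4.44089209850063e-16*v^5 - 1.4210854715202e-14*v^4 - 83.702394*v^3 + 256.952388*v^2 - 226.762872*v - 48.174104)/(0.175616*v^6 - 5.484864*v^5 + 62.23812*v^4 - 305.110135*v^3 + 606.82167*v^2 - 521.404884*v + 162.771336)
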